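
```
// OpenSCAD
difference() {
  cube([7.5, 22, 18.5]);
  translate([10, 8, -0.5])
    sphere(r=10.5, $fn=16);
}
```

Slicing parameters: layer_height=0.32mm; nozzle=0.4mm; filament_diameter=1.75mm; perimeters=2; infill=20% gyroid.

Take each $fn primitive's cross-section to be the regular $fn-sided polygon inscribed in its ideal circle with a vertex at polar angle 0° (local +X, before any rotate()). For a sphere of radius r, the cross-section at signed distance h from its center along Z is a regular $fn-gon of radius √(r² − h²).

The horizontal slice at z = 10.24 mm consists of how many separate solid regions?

1

At z = 10.24 mm: the cube (footprint 7.5×22) is included at this height; the sphere at (10, 8) is not intersected at this z (|z−center|=10.740 > r=10.5); Subtracting the remaining from the first: none of the subtracted shapes is present at this height, so the 7.5×22 cube is unchanged — 1 connected region. The result has 1 disconnected region.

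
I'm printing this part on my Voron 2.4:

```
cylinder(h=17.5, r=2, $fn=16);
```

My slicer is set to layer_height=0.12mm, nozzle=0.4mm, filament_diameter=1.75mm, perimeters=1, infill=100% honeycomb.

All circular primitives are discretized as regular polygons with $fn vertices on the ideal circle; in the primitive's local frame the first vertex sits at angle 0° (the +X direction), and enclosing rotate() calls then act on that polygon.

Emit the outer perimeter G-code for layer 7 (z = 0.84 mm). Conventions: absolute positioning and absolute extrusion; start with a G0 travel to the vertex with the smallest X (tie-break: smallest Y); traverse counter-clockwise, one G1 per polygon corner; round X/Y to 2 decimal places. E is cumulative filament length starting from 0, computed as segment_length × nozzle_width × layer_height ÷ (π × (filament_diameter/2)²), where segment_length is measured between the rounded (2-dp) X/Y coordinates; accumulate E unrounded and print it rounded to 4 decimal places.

G0 X-2.00 Y0.00 Z0.84
G1 X-1.85 Y-0.77 E0.0157
G1 X-1.41 Y-1.41 E0.0312
G1 X-0.77 Y-1.85 E0.0467
G1 X0.00 Y-2.00 E0.0623
G1 X0.77 Y-1.85 E0.0780
G1 X1.41 Y-1.41 E0.0935
G1 X1.85 Y-0.77 E0.1090
G1 X2.00 Y0.00 E0.1246
G1 X1.85 Y0.77 E0.1403
G1 X1.41 Y1.41 E0.1558
G1 X0.77 Y1.85 E0.1713
G1 X0.00 Y2.00 E0.1869
G1 X-0.77 Y1.85 E0.2026
G1 X-1.41 Y1.41 E0.2181
G1 X-1.85 Y0.77 E0.2336
G1 X-2.00 Y0.00 E0.2492

At z = 0.84 mm: the cylinder: section is a regular 16-gon, circumradius r=2. The outline is a single polygon with 16 vertices. Extrusion per mm of travel: 0.4 × 0.12 / (π × 0.875²) = 0.019956. Accumulating E over each segment gives final E = 0.2492.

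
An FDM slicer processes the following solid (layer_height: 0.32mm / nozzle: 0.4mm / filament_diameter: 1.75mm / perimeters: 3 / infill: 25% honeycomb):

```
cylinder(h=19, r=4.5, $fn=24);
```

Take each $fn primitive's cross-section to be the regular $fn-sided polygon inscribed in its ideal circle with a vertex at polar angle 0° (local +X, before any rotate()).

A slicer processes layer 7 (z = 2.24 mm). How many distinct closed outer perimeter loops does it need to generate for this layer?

1

At z = 2.24 mm: the cylinder: section is a regular 24-gon, circumradius r=4.5. The result has 1 disconnected region.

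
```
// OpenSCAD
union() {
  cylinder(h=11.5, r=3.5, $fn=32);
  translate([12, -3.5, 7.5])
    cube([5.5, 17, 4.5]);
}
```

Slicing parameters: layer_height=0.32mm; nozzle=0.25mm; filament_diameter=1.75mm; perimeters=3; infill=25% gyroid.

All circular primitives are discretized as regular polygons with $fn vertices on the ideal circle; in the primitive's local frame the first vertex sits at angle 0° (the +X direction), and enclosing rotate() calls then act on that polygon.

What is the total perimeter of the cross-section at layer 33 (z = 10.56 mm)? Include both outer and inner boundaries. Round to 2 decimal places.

At z = 10.56 mm: the r=3.5 cylinder gives a regular 32-gon of circumradius 3.5 (constant along its height) (perimeter = 2·32·3.500·sin(180°/32) = 21.96 mm); the cube at (12, -3.5) is present — its section is the full 5.5×17 rectangle (perimeter 45.00 mm); Combining (union): the 2 present regions are separate (no shared area or edge), so areas and boundary lengths simply add and each stays a separate island — boundary = 66.96 mm. Overall, the cross-section has 2 separate islands. Total boundary length (outer) = 66.96 mm.

66.96 mm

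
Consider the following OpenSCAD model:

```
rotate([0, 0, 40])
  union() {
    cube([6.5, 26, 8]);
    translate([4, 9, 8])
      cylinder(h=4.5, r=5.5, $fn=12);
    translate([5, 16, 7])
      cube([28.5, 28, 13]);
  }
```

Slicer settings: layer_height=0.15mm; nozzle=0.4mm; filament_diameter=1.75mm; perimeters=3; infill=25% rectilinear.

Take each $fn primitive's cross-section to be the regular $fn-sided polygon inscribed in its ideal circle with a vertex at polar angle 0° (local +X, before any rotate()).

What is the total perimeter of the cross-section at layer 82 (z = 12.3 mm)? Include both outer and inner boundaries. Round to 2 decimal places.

At z = 12.3 mm: the cube does not reach this height (z outside [0, 8]); the r=5.5 cylinder at (4, 9) contributes a regular 12-gon of circumradius 5.5 (perimeter = 2·12·5.500·sin(180°/12) = 34.16 mm); the cube at (5, 16) is present — its section is the full 28.5×28 rectangle (perimeter 113.00 mm); Combining (union): the 2 present regions are separate (no shared area or edge), so areas and boundary lengths simply add and each stays a separate island — boundary = 147.16 mm; (whole slice rotated 40° about Z — lengths, areas and connectivity unchanged). Overall, the cross-section has 2 separate islands. Total boundary length (outer) = 147.16 mm.

147.16 mm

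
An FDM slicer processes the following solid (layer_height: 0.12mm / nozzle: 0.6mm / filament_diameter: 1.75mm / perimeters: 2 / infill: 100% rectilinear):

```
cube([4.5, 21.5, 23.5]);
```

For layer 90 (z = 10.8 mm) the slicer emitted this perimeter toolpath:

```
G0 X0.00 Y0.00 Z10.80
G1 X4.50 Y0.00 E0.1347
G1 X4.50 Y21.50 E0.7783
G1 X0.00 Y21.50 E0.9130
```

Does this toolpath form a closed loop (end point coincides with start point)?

Start point (G0): (0.00, 0.00). End point (last G1): the path does not return to the start — open.

no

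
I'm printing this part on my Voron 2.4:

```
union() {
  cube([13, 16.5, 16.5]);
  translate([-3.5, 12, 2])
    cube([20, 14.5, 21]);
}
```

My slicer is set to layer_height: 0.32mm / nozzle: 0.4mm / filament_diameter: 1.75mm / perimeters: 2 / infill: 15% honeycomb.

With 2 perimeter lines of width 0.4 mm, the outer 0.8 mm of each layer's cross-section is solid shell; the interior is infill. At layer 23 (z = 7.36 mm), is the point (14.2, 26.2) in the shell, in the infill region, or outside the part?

At z = 7.36 mm: the 13×16.5 cube contributes its full rectangle; the cube at (-3.5, 12) (footprint 20×14.5) is included at this height; Merging all regions: the regions partially overlap (shared area 58.50 mm²), so overlapping operands fuse into one piece — 1 connected region. Overall, the cross-section is a single solid region. The nearest boundary edge runs (-3.50, 26.50)→(16.50, 26.50); distance from the point to it = 0.30 mm. The point is inside the cross-section, 0.30 mm from the nearest boundary — within the 0.8 mm shell band (2 × 0.4).

shell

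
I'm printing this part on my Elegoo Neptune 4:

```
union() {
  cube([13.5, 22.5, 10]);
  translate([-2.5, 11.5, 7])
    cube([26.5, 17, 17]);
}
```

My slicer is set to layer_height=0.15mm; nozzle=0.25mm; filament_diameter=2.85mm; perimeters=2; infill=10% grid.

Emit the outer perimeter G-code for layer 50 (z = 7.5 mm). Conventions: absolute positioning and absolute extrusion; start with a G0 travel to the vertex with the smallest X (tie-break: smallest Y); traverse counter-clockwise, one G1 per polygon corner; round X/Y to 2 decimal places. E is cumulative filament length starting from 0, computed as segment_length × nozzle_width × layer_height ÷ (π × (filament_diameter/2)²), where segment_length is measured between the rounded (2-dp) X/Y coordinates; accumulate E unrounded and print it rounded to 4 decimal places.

At z = 7.5 mm: the cube is present — its section is the full 13.5×22.5 rectangle; the 26.5×17 cube at (-2.5, 11.5) contributes its full rectangle; Taking the union: the regions partially overlap (shared area 148.50 mm²), so overlapping operands fuse into one piece — 1 connected region. The outline is a single polygon with 8 vertices. Extrusion per mm of travel: 0.25 × 0.15 / (π × 1.425²) = 0.005878. Accumulating E over each segment gives final E = 0.6466.

G0 X-2.50 Y11.50 Z7.50
G1 X0.00 Y11.50 E0.0147
G1 X0.00 Y0.00 E0.0823
G1 X13.50 Y0.00 E0.1617
G1 X13.50 Y11.50 E0.2293
G1 X24.00 Y11.50 E0.2910
G1 X24.00 Y28.50 E0.3909
G1 X-2.50 Y28.50 E0.5467
G1 X-2.50 Y11.50 E0.6466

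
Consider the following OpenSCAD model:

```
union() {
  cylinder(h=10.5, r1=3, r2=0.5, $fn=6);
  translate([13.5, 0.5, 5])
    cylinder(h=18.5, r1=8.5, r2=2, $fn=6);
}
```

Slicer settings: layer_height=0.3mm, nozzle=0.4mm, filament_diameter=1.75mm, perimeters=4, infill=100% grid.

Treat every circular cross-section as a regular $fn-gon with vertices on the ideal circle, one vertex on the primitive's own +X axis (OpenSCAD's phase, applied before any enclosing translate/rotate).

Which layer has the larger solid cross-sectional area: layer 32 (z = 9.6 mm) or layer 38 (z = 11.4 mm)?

Layer 32 (z = 9.6): the cone: at t=0.914 of its height the radius interpolates to r₁+(r₂−r₁)t = 0.714, giving a regular 6-gon of that circumradius (area = (6/2)·0.714²·sin(360°/6) = 1.33 mm²); the cone at (13.5, 0.5): at t=0.249 of its height the radius interpolates to r₁+(r₂−r₁)t = 6.884, giving a regular 6-gon of that circumradius (area = (6/2)·6.884²·sin(360°/6) = 123.11 mm²); Taking the union: the 2 present regions are separate (no shared area or edge), so areas and boundary lengths simply add and each stays a separate island — area = 124.44 mm². So its area = 124.44 mm². Layer 38 (z = 11.4): the cone is not intersected at this z (z outside [0, 10.5]); the cone at (13.5, 0.5) contributes a regular 6-gon of circumradius 6.251 (interpolated between r1=8.5 and r2=2 at t=0.346) (area = (6/2)·6.251²·sin(360°/6) = 101.53 mm²); Merging all regions: only the cone at (13.5, 0.5) is present, so the union is just that shape — area = 101.53 mm². So its area = 101.53 mm². Layer 32 is larger (124.44 vs 101.53 mm²).

layer 32 (z = 9.6 mm)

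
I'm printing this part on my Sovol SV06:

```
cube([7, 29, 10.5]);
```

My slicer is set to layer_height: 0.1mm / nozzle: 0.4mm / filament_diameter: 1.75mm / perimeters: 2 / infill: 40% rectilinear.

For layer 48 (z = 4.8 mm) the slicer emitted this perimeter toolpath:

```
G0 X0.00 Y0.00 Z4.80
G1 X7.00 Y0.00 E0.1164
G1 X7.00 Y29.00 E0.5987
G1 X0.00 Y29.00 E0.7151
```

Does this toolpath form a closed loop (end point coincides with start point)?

no

Start point (G0): (0.00, 0.00). End point (last G1): the path does not return to the start — open.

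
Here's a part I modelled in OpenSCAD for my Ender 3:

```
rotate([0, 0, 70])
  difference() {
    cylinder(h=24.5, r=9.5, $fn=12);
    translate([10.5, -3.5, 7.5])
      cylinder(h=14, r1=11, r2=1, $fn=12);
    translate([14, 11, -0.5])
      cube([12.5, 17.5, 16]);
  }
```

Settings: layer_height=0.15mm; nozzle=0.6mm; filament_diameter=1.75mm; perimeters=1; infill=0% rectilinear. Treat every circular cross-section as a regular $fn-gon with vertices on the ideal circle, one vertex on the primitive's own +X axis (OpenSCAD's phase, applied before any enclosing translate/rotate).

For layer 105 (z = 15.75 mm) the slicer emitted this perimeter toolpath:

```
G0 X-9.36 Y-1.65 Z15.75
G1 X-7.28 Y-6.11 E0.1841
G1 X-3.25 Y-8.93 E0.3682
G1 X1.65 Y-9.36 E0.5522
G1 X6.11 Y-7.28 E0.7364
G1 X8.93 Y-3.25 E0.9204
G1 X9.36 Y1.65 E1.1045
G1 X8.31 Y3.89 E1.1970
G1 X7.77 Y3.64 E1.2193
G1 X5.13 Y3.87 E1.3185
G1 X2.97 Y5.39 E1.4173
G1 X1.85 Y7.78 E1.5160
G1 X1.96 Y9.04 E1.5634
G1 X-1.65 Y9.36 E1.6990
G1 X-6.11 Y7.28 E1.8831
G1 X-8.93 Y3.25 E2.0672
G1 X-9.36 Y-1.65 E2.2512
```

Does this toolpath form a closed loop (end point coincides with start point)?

yes

Start point (G0): (-9.36, -1.65). End point (last G1): the path returns to the start — closed.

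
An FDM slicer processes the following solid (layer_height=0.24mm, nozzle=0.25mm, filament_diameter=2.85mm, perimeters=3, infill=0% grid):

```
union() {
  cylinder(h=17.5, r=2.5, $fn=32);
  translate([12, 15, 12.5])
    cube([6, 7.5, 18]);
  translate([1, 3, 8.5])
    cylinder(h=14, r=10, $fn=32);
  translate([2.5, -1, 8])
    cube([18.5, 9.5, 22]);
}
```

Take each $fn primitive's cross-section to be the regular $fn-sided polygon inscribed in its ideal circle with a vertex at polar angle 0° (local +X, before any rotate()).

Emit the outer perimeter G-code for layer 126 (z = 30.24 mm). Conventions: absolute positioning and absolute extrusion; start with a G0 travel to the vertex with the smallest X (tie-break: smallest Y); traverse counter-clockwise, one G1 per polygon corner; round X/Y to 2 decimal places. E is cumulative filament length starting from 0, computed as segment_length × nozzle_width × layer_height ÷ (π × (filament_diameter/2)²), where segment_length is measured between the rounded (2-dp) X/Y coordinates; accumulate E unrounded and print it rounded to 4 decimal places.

At z = 30.24 mm: the cylinder is not intersected at this z (z outside [0, 17.5]); the cube at (12, 15) (footprint 6×7.5) is included at this height; the cylinder at (1, 3) is absent (z outside [8.5, 22.5]); the cube at (2.5, -1) is absent (z outside [8, 30]); Merging all regions: only the 6×7.5 cube at (12, 15) is present, so the union is just that shape — 1 connected region. The outline is a single polygon with 4 vertices. Extrusion per mm of travel: 0.25 × 0.24 / (π × 1.425²) = 0.009405. Accumulating E over each segment gives final E = 0.2539.

G0 X12.00 Y15.00 Z30.24
G1 X18.00 Y15.00 E0.0564
G1 X18.00 Y22.50 E0.1270
G1 X12.00 Y22.50 E0.1834
G1 X12.00 Y15.00 E0.2539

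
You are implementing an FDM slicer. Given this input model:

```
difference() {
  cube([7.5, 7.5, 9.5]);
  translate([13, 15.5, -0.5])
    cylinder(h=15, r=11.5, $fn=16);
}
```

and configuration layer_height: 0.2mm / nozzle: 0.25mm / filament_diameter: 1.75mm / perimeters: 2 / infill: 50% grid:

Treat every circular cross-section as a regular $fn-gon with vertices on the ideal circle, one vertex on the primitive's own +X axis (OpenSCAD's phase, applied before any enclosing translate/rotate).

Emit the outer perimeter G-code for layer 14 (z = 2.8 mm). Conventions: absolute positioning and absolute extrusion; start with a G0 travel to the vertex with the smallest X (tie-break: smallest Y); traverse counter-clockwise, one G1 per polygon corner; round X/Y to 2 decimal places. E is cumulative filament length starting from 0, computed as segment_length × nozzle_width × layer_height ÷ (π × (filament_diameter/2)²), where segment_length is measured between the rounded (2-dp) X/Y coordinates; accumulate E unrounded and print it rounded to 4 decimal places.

G0 X0.00 Y0.00 Z2.80
G1 X7.50 Y0.00 E0.1559
G1 X7.50 Y5.61 E0.2725
G1 X4.87 Y7.37 E0.3383
G1 X4.78 Y7.50 E0.3416
G1 X0.00 Y7.50 E0.4410
G1 X0.00 Y0.00 E0.5969

At z = 2.8 mm: the cube is present — its section is the full 7.5×7.5 rectangle; the r=11.5 cylinder at (13, 15.5) contributes a regular 16-gon of circumradius 11.5; Taking the first minus the rest: starting from the 7.5×7.5 cube, the r=11.5 cylinder at (13, 15.5) partially overlaps it — only the 2.67 mm² overlap (of its 404.88 mm²) is removed, clipping the outline — 1 connected region. The outline is a single polygon with 6 vertices. Extrusion per mm of travel: 0.25 × 0.2 / (π × 0.875²) = 0.020788. Accumulating E over each segment gives final E = 0.5969.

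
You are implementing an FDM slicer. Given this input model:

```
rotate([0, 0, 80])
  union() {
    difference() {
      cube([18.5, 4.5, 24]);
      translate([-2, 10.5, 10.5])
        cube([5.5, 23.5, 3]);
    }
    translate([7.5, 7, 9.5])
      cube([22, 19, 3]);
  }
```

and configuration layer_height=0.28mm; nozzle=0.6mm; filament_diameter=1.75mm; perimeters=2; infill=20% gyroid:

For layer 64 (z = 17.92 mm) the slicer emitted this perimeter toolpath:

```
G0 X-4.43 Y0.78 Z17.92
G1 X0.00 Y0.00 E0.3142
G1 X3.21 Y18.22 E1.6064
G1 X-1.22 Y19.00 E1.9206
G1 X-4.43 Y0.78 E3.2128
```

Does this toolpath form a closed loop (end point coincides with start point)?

yes

Start point (G0): (-4.43, 0.78). End point (last G1): the path returns to the start — closed.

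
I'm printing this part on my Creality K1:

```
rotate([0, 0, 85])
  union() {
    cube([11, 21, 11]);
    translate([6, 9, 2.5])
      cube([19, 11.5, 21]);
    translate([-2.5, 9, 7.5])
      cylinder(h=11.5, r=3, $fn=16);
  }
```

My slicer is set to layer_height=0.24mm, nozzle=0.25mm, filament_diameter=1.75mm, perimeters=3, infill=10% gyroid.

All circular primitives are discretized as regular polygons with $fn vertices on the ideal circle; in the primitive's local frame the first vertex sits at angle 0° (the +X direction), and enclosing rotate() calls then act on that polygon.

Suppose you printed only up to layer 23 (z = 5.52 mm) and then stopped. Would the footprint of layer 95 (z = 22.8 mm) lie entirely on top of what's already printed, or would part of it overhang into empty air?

entirely on top

Compare the two slices. At z = 5.52: the cube is present — its section is the full 11×21 rectangle (area 231.00 mm²); the 19×11.5 cube at (6, 9) contributes its full rectangle (area 218.50 mm²); the cylinder at (-2.5, 9) is not intersected at this z (z outside [7.5, 19]); Taking the union: the regions partially overlap — summed areas 449.50 mm² minus the doubly-counted overlap 57.50 mm² gives 392.00 mm² — area = 392.00 mm²; (whole slice rotated 85° about Z — lengths, areas and connectivity unchanged). At z = 22.8: the cube is not intersected at this z (z outside [0, 11]); the 19×11.5 cube at (6, 9) contributes its full rectangle (area 218.50 mm²); the cylinder at (-2.5, 9) is not intersected at this z (z outside [7.5, 19]); Taking the union: only the 19×11.5 cube at (6, 9) is present, so the union is just that shape — area = 218.50 mm²; (rotated 85° about Z; rotation is an isometry so areas/perimeters/island counts are preserved). Checking containment: the cross-section at z = 22.8 is a subset of the cross-section at z = 5.52.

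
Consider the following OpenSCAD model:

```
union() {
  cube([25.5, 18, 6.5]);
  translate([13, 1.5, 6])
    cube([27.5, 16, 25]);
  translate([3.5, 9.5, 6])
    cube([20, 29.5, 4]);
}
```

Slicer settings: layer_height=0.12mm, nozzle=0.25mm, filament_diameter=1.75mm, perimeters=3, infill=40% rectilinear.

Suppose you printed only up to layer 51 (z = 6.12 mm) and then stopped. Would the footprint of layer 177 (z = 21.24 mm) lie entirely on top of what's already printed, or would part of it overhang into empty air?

entirely on top

Compare the two slices. At z = 6.12: the cube (footprint 25.5×18) is included at this height (area 459.00 mm²); the cube at (13, 1.5) is present — its section is the full 27.5×16 rectangle (area 440.00 mm²); the cube at (3.5, 9.5) (footprint 20×29.5) is included at this height (area 590.00 mm²); Merging all regions: the regions partially overlap — summed areas 1489.00 mm² minus the doubly-counted overlap 370.00 mm² gives 1119.00 mm² — area = 1119.00 mm². At z = 21.24: the cube is absent (z outside [0, 6.5]); the cube at (13, 1.5) (footprint 27.5×16) is included at this height (area 440.00 mm²); the cube at (3.5, 9.5) does not reach this height (z outside [6, 10]); Combining (union): only the 27.5×16 cube at (13, 1.5) is present, so the union is just that shape — area = 440.00 mm². Checking containment: the cross-section at z = 21.24 is a subset of the cross-section at z = 6.12.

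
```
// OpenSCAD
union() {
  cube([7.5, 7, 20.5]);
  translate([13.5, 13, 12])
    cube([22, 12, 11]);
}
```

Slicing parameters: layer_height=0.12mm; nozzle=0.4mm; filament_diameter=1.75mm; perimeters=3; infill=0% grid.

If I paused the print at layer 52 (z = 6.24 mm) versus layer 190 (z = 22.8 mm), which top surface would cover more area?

Layer 52 (z = 6.24): the cube (footprint 7.5×7) is included at this height (area 52.50 mm²); the cube at (13.5, 13) is not intersected at this z (z outside [12, 23]); Merging all regions: only the 7.5×7 cube is present, so the union is just that shape — area = 52.50 mm². So its area = 52.50 mm². Layer 190 (z = 22.8): the cube is absent (z outside [0, 20.5]); the cube at (13.5, 13) is present — its section is the full 22×12 rectangle (area 264.00 mm²); Combining (union): only the 22×12 cube at (13.5, 13) is present, so the union is just that shape — area = 264.00 mm². So its area = 264.00 mm². Layer 190 is larger (264.00 vs 52.50 mm²).

layer 190 (z = 22.8 mm)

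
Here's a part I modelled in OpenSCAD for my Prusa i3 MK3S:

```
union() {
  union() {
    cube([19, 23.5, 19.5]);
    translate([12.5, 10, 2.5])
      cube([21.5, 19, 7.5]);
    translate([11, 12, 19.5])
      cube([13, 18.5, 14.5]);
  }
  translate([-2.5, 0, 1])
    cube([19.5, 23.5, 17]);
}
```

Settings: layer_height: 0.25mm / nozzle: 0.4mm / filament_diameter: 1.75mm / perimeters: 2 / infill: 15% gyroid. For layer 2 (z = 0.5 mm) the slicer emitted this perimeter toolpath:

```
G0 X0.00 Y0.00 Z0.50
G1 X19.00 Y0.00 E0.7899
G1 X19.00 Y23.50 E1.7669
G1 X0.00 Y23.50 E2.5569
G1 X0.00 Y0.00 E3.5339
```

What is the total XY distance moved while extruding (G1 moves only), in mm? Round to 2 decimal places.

Sum the Euclidean lengths of each G1 segment: total = 85.00 mm.

85.00 mm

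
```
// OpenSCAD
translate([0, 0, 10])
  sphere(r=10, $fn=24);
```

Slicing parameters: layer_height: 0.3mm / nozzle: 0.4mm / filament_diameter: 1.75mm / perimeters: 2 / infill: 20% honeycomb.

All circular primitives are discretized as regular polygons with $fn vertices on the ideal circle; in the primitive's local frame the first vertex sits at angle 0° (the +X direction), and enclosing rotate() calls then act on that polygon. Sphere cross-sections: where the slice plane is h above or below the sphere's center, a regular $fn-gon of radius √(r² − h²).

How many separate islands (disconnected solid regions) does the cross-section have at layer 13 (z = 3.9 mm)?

At z = 3.9 mm: the r=10 sphere contributes a regular 24-gon of circumradius √(10²−6.1²) = 7.924. Overall, the cross-section is a single solid region. Island count = 1.

1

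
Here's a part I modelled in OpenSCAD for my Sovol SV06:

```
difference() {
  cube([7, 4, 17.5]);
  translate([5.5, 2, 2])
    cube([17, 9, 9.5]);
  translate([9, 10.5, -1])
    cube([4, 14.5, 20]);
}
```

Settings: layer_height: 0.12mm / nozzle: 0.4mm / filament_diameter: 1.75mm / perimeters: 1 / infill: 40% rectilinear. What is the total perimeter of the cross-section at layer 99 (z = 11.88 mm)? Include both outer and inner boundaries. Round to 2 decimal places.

22.00 mm

At z = 11.88 mm: the cube is present — its section is the full 7×4 rectangle (perimeter 22.00 mm); the cube at (5.5, 2) is absent (z outside [2, 11.5]); the cube at (9, 10.5) is present — its section is the full 4×14.5 rectangle (perimeter 37.00 mm); After the difference (first − rest): starting from the 7×4 cube, the 4×14.5 cube at (9, 10.5) misses the remaining region (no effect) — boundary = 22.00 mm. Overall, the cross-section is a single solid region. Total boundary length (outer) = 22.00 mm.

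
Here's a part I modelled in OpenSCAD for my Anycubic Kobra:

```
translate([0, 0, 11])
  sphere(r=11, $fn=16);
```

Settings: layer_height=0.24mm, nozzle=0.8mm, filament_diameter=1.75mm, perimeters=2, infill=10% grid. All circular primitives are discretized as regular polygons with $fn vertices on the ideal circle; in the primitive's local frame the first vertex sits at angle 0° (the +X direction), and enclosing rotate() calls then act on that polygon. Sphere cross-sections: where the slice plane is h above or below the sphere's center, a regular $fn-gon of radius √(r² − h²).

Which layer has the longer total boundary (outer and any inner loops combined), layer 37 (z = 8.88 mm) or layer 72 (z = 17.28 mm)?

layer 37 (z = 8.88 mm)

Layer 37 (z = 8.88): the sphere: section is a regular 16-gon, circumradius = √(r²−h²) = √(11²−2.12²) = 10.794 (perimeter = 2·16·10.794·sin(180°/16) = 67.38 mm). So its perimeter = 67.38 mm. Layer 72 (z = 17.28): the r=11 sphere contributes a regular 16-gon of circumradius √(11²−6.28²) = 9.031 (perimeter = 2·16·9.031·sin(180°/16) = 56.38 mm). So its perimeter = 56.38 mm. Layer 37 is larger (67.38 vs 56.38 mm).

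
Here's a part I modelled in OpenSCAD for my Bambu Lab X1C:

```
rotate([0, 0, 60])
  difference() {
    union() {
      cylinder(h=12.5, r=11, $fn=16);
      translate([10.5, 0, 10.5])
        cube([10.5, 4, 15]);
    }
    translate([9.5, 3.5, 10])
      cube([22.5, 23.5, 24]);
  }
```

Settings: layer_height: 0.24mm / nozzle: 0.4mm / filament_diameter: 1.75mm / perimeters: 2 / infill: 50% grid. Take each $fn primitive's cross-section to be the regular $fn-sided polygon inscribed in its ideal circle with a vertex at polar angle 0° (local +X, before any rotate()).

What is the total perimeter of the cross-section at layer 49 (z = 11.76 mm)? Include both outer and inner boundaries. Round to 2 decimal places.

91.68 mm

At z = 11.76 mm: the r=11 cylinder gives a regular 16-gon of circumradius 11 (constant along its height) (perimeter = 2·16·11.000·sin(180°/16) = 68.67 mm); the cube at (10.5, 0) (footprint 10.5×4) is included at this height (perimeter 29.00 mm); Taking the union: the regions partially overlap (shared area 0.63 mm²), so the edge portions inside another operand are dropped and the merged outline is re-measured after clipping — boundary = 92.10 mm; the 22.5×23.5 cube at (9.5, 3.5) contributes its full rectangle (perimeter 92.00 mm); Subtracting the remaining from the first: starting from that combined region, the 22.5×23.5 cube at (9.5, 3.5) partially overlaps it — only the 6.10 mm² overlap (of its 528.75 mm²) is removed, clipping the outline — boundary = 91.68 mm; (whole slice rotated 60° about Z — lengths, areas and connectivity unchanged). Overall, the cross-section is a single solid region. Total boundary length (outer) = 91.68 mm.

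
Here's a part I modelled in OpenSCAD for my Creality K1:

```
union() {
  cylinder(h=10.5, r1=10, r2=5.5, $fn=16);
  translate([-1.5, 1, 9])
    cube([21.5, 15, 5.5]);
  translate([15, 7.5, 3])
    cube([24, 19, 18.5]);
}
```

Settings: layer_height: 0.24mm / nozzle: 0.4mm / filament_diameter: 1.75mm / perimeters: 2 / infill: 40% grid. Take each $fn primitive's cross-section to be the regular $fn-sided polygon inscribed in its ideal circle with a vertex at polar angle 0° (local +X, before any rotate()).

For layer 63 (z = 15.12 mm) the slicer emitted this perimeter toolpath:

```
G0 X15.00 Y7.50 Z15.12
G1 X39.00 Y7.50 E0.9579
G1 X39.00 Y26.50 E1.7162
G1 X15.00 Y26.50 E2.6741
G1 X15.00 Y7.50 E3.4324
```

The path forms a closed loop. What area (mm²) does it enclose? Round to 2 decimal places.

Apply the shoelace formula to the sequence of (X, Y) vertices; enclosed area = 456.00 mm².

456.00 mm²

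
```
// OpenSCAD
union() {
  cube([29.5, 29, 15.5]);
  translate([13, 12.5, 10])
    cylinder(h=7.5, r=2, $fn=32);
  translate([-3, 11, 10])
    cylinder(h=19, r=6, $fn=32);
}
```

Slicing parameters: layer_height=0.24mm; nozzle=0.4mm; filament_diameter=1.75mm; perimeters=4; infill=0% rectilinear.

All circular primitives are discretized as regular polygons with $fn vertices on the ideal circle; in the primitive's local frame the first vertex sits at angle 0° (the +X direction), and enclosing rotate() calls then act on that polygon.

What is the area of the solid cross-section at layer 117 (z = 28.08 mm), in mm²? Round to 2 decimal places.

112.37 mm²

At z = 28.08 mm: the cube is absent (z outside [0, 15.5]); the cylinder at (13, 12.5) does not reach this height (z outside [10, 17.5]); the r=6 cylinder at (-3, 11) gives a regular 32-gon of circumradius 6 (constant along its height) (area = (32/2)·6.000²·sin(360°/32) = 112.37 mm²); Combining (union): only the r=6 cylinder at (-3, 11) is present, so the union is just that shape — area = 112.37 mm². Overall, the cross-section is a single solid region. Net area = 112.37 mm².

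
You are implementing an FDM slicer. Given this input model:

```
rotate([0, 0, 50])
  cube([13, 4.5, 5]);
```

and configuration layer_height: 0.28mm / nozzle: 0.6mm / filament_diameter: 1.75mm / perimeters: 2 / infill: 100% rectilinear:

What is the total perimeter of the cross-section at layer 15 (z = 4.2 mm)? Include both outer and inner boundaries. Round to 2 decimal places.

At z = 4.2 mm: the 13×4.5 cube contributes its full rectangle (perimeter 35.00 mm); (whole slice rotated 50° about Z — lengths, areas and connectivity unchanged). Overall, the cross-section is a single solid region. Total boundary length (outer) = 35.00 mm.

35.00 mm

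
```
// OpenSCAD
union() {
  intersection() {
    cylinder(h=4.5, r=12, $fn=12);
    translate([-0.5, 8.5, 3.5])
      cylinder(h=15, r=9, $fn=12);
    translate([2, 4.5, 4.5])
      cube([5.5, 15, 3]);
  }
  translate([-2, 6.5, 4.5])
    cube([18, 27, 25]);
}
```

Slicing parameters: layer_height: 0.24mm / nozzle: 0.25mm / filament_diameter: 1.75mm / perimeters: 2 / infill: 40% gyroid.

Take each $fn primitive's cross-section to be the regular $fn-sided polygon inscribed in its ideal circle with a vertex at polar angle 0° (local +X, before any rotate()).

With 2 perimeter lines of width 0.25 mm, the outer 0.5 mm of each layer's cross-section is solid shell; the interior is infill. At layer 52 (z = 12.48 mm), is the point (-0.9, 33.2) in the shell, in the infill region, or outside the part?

At z = 12.48 mm: the cylinder does not reach this height (z outside [0, 4.5]); the cylinder at (-0.5, 8.5): section is a regular 12-gon, circumradius r=9; the cube at (2, 4.5) does not reach this height (z outside [4.5, 7.5]); Keeping only the common overlap: at least one operand is absent at this height, so nothing remains; the cube at (-2, 6.5) (footprint 18×27) is included at this height; Merging all regions: only the 18×27 cube at (-2, 6.5) is present, so the union is just that shape — 1 connected region. Overall, the cross-section is a single solid region. The nearest boundary edge runs (16.00, 33.50)→(-2.00, 33.50); distance from the point to it = 0.30 mm. The point is inside the cross-section, 0.30 mm from the nearest boundary — within the 0.5 mm shell band (2 × 0.25).

shell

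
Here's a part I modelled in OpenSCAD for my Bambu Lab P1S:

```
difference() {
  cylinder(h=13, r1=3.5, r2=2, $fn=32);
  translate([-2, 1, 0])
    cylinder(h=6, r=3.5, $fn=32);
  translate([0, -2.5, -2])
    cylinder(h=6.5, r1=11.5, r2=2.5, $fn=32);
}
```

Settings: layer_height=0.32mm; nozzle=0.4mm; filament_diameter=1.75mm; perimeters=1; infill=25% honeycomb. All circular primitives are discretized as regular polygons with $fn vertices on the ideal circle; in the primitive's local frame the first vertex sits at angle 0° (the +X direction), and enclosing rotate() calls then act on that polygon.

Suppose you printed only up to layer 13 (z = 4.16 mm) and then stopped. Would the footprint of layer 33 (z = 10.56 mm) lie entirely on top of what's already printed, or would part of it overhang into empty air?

Compare the two slices. At z = 4.16: the cone contributes a regular 32-gon of circumradius 3.020 (interpolated between r1=3.5 and r2=2 at t=0.320) (area = (32/2)·3.020²·sin(360°/32) = 28.47 mm²); the r=3.5 cylinder at (-2, 1) contributes a regular 32-gon of circumradius 3.5 (area = (32/2)·3.500²·sin(360°/32) = 38.24 mm²); the cone at (0, -2.5) contributes a regular 32-gon of circumradius 2.971 (interpolated between r1=11.5 and r2=2.5 at t=0.948) (area = (32/2)·2.971²·sin(360°/32) = 27.55 mm²); Subtracting the remaining from the first: starting from the cone (28.47 mm²), the r=3.5 cylinder at (-2, 1) partially overlaps it — only the 18.76 mm² overlap (of its 38.24 mm²) is removed, clipping the outline; the cone at (0, -2.5) partially overlaps it — only the 5.74 mm² overlap (of its 27.55 mm²) is removed, clipping the outline — area = 3.97 mm². At z = 10.56: the cone (r1=3.5→r2=2) has section circumradius 2.282 here — a regular 32-gon (area = (32/2)·2.282²·sin(360°/32) = 16.25 mm²); the cylinder at (-2, 1) is absent (z outside [0, 6]); the cone at (0, -2.5) is absent (z outside [-2, 4.5]); Taking the first minus the rest: none of the subtracted shapes is present at this height, so the cone is unchanged — area = 16.25 mm². Checking containment: at z = 10.56 the cross-section extends beyond the z = 4.16 cross-section by about 15.09 mm².

part overhangs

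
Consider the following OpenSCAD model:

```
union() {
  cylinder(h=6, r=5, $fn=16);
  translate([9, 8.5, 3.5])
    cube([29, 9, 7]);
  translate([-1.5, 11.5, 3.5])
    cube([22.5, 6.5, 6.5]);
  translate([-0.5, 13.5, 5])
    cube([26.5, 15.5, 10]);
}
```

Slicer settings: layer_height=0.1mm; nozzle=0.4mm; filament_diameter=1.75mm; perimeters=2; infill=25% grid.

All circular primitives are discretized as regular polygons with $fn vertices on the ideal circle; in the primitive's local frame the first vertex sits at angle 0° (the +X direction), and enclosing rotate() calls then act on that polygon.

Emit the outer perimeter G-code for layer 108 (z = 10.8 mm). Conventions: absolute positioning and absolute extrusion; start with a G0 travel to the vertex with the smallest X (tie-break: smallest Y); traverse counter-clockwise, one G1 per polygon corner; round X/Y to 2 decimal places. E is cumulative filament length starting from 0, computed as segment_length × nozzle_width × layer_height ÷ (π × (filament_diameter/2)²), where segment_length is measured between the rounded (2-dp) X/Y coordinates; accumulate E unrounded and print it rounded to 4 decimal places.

G0 X-0.50 Y13.50 Z10.80
G1 X26.00 Y13.50 E0.4407
G1 X26.00 Y29.00 E0.6985
G1 X-0.50 Y29.00 E1.1392
G1 X-0.50 Y13.50 E1.3969

At z = 10.8 mm: the cylinder is not intersected at this z (z outside [0, 6]); the cube at (9, 8.5) does not reach this height (z outside [3.5, 10.5]); the cube at (-1.5, 11.5) is absent (z outside [3.5, 10]); the cube at (-0.5, 13.5) (footprint 26.5×15.5) is included at this height; Taking the union: only the 26.5×15.5 cube at (-0.5, 13.5) is present, so the union is just that shape — 1 connected region. The outline is a single polygon with 4 vertices. Extrusion per mm of travel: 0.4 × 0.1 / (π × 0.875²) = 0.016630. Accumulating E over each segment gives final E = 1.3969.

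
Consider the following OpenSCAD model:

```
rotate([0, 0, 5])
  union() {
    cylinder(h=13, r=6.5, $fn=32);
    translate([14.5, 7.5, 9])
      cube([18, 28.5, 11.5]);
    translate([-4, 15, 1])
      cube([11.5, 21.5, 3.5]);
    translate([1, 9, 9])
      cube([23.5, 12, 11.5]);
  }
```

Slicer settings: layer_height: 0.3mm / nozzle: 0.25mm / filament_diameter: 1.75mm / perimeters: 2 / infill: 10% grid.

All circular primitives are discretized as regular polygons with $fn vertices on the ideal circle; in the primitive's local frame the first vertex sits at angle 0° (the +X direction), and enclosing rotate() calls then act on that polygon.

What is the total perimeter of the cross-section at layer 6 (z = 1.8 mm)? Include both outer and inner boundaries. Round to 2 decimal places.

At z = 1.8 mm: the r=6.5 cylinder gives a regular 32-gon of circumradius 6.5 (constant along its height) (perimeter = 2·32·6.500·sin(180°/32) = 40.78 mm); the cube at (14.5, 7.5) does not reach this height (z outside [9, 20.5]); the cube at (-4, 15) (footprint 11.5×21.5) is included at this height (perimeter 66.00 mm); the cube at (1, 9) does not reach this height (z outside [9, 20.5]); Combining (union): the 2 present regions are separate (no shared area or edge), so areas and boundary lengths simply add and each stays a separate island — boundary = 106.78 mm; (rotated 5° about Z; rotation is an isometry so areas/perimeters/island counts are preserved). Overall, the cross-section has 2 separate islands. Total boundary length (outer) = 106.78 mm.

106.78 mm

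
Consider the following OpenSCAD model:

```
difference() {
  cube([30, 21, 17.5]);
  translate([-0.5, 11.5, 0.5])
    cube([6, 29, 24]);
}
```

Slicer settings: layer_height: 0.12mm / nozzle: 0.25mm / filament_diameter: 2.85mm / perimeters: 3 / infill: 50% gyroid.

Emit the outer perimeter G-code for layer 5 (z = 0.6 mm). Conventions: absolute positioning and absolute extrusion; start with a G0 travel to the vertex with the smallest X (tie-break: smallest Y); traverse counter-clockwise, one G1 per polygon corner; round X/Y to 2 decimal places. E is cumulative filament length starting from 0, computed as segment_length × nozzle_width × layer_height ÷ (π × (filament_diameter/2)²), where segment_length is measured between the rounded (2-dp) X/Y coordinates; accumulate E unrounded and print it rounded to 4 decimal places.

At z = 0.6 mm: the cube is present — its section is the full 30×21 rectangle; the cube at (-0.5, 11.5) (footprint 6×29) is included at this height; Taking the first minus the rest: starting from the 30×21 cube, the 6×29 cube at (-0.5, 11.5) partially overlaps it — only the 52.25 mm² overlap (of its 174.00 mm²) is removed, clipping the outline — 1 connected region. The outline is a single polygon with 6 vertices. Extrusion per mm of travel: 0.25 × 0.12 / (π × 1.425²) = 0.004703. Accumulating E over each segment gives final E = 0.4797.

G0 X0.00 Y0.00 Z0.60
G1 X30.00 Y0.00 E0.1411
G1 X30.00 Y21.00 E0.2398
G1 X5.50 Y21.00 E0.3550
G1 X5.50 Y11.50 E0.3997
G1 X0.00 Y11.50 E0.4256
G1 X0.00 Y0.00 E0.4797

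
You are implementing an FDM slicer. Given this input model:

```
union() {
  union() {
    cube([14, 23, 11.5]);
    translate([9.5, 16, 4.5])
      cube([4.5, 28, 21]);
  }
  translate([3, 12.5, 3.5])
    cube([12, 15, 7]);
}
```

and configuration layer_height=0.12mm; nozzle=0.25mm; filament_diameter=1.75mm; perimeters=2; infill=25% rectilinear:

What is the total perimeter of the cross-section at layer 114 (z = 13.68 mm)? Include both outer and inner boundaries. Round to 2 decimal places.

65.00 mm

At z = 13.68 mm: the cube is absent (z outside [0, 11.5]); the cube at (9.5, 16) (footprint 4.5×28) is included at this height (perimeter 65.00 mm); Merging all regions: only the 4.5×28 cube at (9.5, 16) is present, so the union is just that shape — boundary = 65.00 mm; the cube at (3, 12.5) does not reach this height (z outside [3.5, 10.5]); Taking the union: only the result so far is present, so the union is just that shape — boundary = 65.00 mm. Overall, the cross-section is a single solid region. Total boundary length (outer) = 65.00 mm.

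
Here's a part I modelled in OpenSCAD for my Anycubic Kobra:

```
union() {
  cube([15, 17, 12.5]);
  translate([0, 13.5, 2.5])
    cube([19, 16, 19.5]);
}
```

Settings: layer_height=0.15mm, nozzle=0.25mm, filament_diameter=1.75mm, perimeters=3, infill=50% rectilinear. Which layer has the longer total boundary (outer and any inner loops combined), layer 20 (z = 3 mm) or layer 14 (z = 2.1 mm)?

Layer 20 (z = 3): the cube (footprint 15×17) is included at this height (perimeter 64.00 mm); the cube at (0, 13.5) (footprint 19×16) is included at this height (perimeter 70.00 mm); Taking the union: the regions partially overlap (shared area 52.50 mm²), so the edge portions inside another operand are dropped and the merged outline is re-measured after clipping — boundary = 97.00 mm. So its perimeter = 97.00 mm. Layer 14 (z = 2.1): the cube is present — its section is the full 15×17 rectangle (perimeter 64.00 mm); the cube at (0, 13.5) does not reach this height (z outside [2.5, 22]); Taking the union: only the 15×17 cube is present, so the union is just that shape — boundary = 64.00 mm. So its perimeter = 64.00 mm. Layer 20 is larger (97.00 vs 64.00 mm).

layer 20 (z = 3 mm)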